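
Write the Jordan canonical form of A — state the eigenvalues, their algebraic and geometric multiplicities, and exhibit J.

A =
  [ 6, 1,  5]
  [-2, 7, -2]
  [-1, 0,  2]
J_3(5)

The characteristic polynomial is
  det(x·I − A) = x^3 - 15*x^2 + 75*x - 125 = (x - 5)^3

Eigenvalues and multiplicities (the geometric multiplicity of λ is n − rank(A − λI), which equals the number of Jordan blocks for λ):
  λ = 5: algebraic multiplicity = 3, geometric multiplicity = 1

Determining the block sizes for each eigenvalue:
  λ = 5: one block (gm = 1), so the single block has size am = 3 → block sizes [3]

Assembling the blocks gives a Jordan form
J =
  [5, 1, 0]
  [0, 5, 1]
  [0, 0, 5]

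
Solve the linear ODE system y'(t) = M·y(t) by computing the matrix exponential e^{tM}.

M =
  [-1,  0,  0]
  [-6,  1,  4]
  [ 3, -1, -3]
e^{tM} =
  [exp(-t), 0, 0]
  [-6*t*exp(-t), 2*t*exp(-t) + exp(-t), 4*t*exp(-t)]
  [3*t*exp(-t), -t*exp(-t), -2*t*exp(-t) + exp(-t)]

Strategy: write M = P · J · P⁻¹ where J is a Jordan canonical form, so e^{tM} = P · e^{tJ} · P⁻¹, and e^{tJ} can be computed block-by-block.

M has Jordan form
J =
  [-1,  1,  0]
  [ 0, -1,  0]
  [ 0,  0, -1]
(up to reordering of blocks).

Per-block formulas:
  For a 2×2 Jordan block J_2(-1): exp(t · J_2(-1)) = e^(-1t)·(I + t·N), where N is the 2×2 nilpotent shift.
  For a 1×1 block at λ = -1: exp(t · [-1]) = [e^(-1t)].

After assembling e^{tJ} and conjugating by P, we get:

e^{tM} =
  [exp(-t), 0, 0]
  [-6*t*exp(-t), 2*t*exp(-t) + exp(-t), 4*t*exp(-t)]
  [3*t*exp(-t), -t*exp(-t), -2*t*exp(-t) + exp(-t)]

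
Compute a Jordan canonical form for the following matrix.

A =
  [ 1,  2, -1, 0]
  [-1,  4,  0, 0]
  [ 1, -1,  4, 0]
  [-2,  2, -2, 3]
J_3(3) ⊕ J_1(3)

The characteristic polynomial is
  det(x·I − A) = x^4 - 12*x^3 + 54*x^2 - 108*x + 81 = (x - 3)^4

Eigenvalues and multiplicities (the geometric multiplicity of λ is n − rank(A − λI), which equals the number of Jordan blocks for λ):
  λ = 3: algebraic multiplicity = 4, geometric multiplicity = 2

Determining the block sizes for each eigenvalue:
  λ = 3: with am = 4 and gm = 2, the partition is not yet determined (e.g. several partitions of 4 into 2 parts exist). Let N = A − (3)·I. Computing rank(N^1) = 2, rank(N^2) = 1, rank(N^3) = 0; the number of blocks of size ≥ j is rank(N^{j−1}) − rank(N^j), giving [2, 1, 1]. So we have 1 block(s) of size 3, 1 block(s) of size 1 → block sizes [3, 1]

Assembling the blocks gives a Jordan form
J =
  [3, 1, 0, 0]
  [0, 3, 1, 0]
  [0, 0, 3, 0]
  [0, 0, 0, 3]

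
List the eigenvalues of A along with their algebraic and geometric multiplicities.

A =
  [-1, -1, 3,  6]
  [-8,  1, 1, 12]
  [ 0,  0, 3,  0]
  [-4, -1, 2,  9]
λ = 3: alg = 4, geom = 2

Step 1 — factor the characteristic polynomial to read off the algebraic multiplicities:
  χ_A(x) = (x - 3)^4

Step 2 — compute geometric multiplicities via the rank-nullity identity g(λ) = n − rank(A − λI):
  rank(A − (3)·I) = 2, so dim ker(A − (3)·I) = n − 2 = 2

Summary:
  λ = 3: algebraic multiplicity = 4, geometric multiplicity = 2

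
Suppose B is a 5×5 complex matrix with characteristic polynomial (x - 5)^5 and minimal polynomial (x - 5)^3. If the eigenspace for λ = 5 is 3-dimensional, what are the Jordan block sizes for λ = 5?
Block sizes for λ = 5: [3, 1, 1]

Step 1 — from the characteristic polynomial, algebraic multiplicity of λ = 5 is 5. From dim ker(B − (5)·I) = 3, there are exactly 3 Jordan blocks for λ = 5.
Step 2 — from the minimal polynomial, the factor (x − 5)^3 tells us the largest block for λ = 5 has size 3.
Step 3 — with total size 5, 3 blocks, and largest block 3, the block sizes (in nonincreasing order) are [3, 1, 1].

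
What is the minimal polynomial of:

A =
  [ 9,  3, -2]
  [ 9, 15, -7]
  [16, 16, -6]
x^3 - 18*x^2 + 108*x - 216

The characteristic polynomial is χ_A(x) = (x - 6)^3, so the eigenvalues are known. The minimal polynomial is
  m_A(x) = Π_λ (x − λ)^{k_λ}
where k_λ is the size of the *largest* Jordan block for λ (equivalently, the smallest k with (A − λI)^k v = 0 for every generalised eigenvector v of λ).

  λ = 6: largest Jordan block has size 3, contributing (x − 6)^3

So m_A(x) = (x - 6)^3 = x^3 - 18*x^2 + 108*x - 216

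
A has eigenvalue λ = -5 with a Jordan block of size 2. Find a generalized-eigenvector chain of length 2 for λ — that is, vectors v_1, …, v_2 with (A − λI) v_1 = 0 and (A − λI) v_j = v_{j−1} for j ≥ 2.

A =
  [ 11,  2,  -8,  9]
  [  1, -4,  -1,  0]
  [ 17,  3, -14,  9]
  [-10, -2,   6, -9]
A Jordan chain for λ = -5 of length 2:
v_1 = (6, 2, 8, -4)ᵀ
v_2 = (1, 3, 2, 0)ᵀ

Let N = A − (-5)·I. We want v_2 with N^2 v_2 = 0 but N^1 v_2 ≠ 0; then v_{j-1} := N · v_j for j = 2, …, 2.

Pick v_2 = (1, 3, 2, 0)ᵀ.
Then v_1 = N · v_2 = (6, 2, 8, -4)ᵀ.

Sanity check: (A − (-5)·I) v_1 = (0, 0, 0, 0)ᵀ = 0. ✓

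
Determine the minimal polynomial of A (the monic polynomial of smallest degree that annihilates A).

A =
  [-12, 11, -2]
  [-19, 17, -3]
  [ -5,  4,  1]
x^3 - 6*x^2 + 12*x - 8

The characteristic polynomial is χ_A(x) = (x - 2)^3, so the eigenvalues are known. The minimal polynomial is
  m_A(x) = Π_λ (x − λ)^{k_λ}
where k_λ is the size of the *largest* Jordan block for λ (equivalently, the smallest k with (A − λI)^k v = 0 for every generalised eigenvector v of λ).

  λ = 2: largest Jordan block has size 3, contributing (x − 2)^3

So m_A(x) = (x - 2)^3 = x^3 - 6*x^2 + 12*x - 8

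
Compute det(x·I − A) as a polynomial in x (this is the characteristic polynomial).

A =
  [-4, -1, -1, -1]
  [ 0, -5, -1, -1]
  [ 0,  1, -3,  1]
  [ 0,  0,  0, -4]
x^4 + 16*x^3 + 96*x^2 + 256*x + 256

Expanding det(x·I − A) (e.g. by cofactor expansion or by noting that A is similar to its Jordan form J, which has the same characteristic polynomial as A) gives
  χ_A(x) = x^4 + 16*x^3 + 96*x^2 + 256*x + 256
which factors as (x + 4)^4. The eigenvalues (with algebraic multiplicities) are λ = -4 with multiplicity 4.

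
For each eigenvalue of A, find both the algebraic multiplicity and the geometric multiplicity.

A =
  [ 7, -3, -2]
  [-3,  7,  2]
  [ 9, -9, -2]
λ = 4: alg = 3, geom = 2

Step 1 — factor the characteristic polynomial to read off the algebraic multiplicities:
  χ_A(x) = (x - 4)^3

Step 2 — compute geometric multiplicities via the rank-nullity identity g(λ) = n − rank(A − λI):
  rank(A − (4)·I) = 1, so dim ker(A − (4)·I) = n − 1 = 2

Summary:
  λ = 4: algebraic multiplicity = 3, geometric multiplicity = 2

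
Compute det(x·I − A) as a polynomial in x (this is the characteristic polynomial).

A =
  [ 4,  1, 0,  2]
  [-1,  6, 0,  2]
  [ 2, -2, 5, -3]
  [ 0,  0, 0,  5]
x^4 - 20*x^3 + 150*x^2 - 500*x + 625

Expanding det(x·I − A) (e.g. by cofactor expansion or by noting that A is similar to its Jordan form J, which has the same characteristic polynomial as A) gives
  χ_A(x) = x^4 - 20*x^3 + 150*x^2 - 500*x + 625
which factors as (x - 5)^4. The eigenvalues (with algebraic multiplicities) are λ = 5 with multiplicity 4.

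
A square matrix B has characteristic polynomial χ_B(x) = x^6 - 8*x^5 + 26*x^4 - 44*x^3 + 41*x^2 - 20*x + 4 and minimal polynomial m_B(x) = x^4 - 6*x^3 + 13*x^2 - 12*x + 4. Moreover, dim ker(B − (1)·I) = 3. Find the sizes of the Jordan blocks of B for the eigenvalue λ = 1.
Block sizes for λ = 1: [2, 1, 1]

Step 1 — from the characteristic polynomial, algebraic multiplicity of λ = 1 is 4. From dim ker(B − (1)·I) = 3, there are exactly 3 Jordan blocks for λ = 1.
Step 2 — from the minimal polynomial, the factor (x − 1)^2 tells us the largest block for λ = 1 has size 2.
Step 3 — with total size 4, 3 blocks, and largest block 2, the block sizes (in nonincreasing order) are [2, 1, 1].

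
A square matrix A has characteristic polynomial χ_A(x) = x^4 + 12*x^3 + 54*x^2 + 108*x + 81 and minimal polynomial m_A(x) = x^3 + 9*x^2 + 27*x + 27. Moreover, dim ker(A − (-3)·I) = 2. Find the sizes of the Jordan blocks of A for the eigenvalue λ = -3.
Block sizes for λ = -3: [3, 1]

Step 1 — from the characteristic polynomial, algebraic multiplicity of λ = -3 is 4. From dim ker(A − (-3)·I) = 2, there are exactly 2 Jordan blocks for λ = -3.
Step 2 — from the minimal polynomial, the factor (x + 3)^3 tells us the largest block for λ = -3 has size 3.
Step 3 — with total size 4, 2 blocks, and largest block 3, the block sizes (in nonincreasing order) are [3, 1].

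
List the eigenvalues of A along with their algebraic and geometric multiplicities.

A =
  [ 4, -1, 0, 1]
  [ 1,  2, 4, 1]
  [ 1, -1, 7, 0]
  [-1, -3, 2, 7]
λ = 5: alg = 4, geom = 2

Step 1 — factor the characteristic polynomial to read off the algebraic multiplicities:
  χ_A(x) = (x - 5)^4

Step 2 — compute geometric multiplicities via the rank-nullity identity g(λ) = n − rank(A − λI):
  rank(A − (5)·I) = 2, so dim ker(A − (5)·I) = n − 2 = 2

Summary:
  λ = 5: algebraic multiplicity = 4, geometric multiplicity = 2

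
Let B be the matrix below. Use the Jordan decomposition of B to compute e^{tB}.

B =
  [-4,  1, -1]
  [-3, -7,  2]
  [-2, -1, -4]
e^{tB} =
  [t*exp(-5*t) + exp(-5*t), t*exp(-5*t), -t*exp(-5*t)]
  [-t^2*exp(-5*t)/2 - 3*t*exp(-5*t), -t^2*exp(-5*t)/2 - 2*t*exp(-5*t) + exp(-5*t), t^2*exp(-5*t)/2 + 2*t*exp(-5*t)]
  [-t^2*exp(-5*t)/2 - 2*t*exp(-5*t), -t^2*exp(-5*t)/2 - t*exp(-5*t), t^2*exp(-5*t)/2 + t*exp(-5*t) + exp(-5*t)]

Strategy: write B = P · J · P⁻¹ where J is a Jordan canonical form, so e^{tB} = P · e^{tJ} · P⁻¹, and e^{tJ} can be computed block-by-block.

B has Jordan form
J =
  [-5,  1,  0]
  [ 0, -5,  1]
  [ 0,  0, -5]
(up to reordering of blocks).

Per-block formulas:
  For a 3×3 Jordan block J_3(-5): exp(t · J_3(-5)) = e^(-5t)·(I + t·N + (t^2/2)·N^2), where N is the 3×3 nilpotent shift.

After assembling e^{tJ} and conjugating by P, we get:

e^{tB} =
  [t*exp(-5*t) + exp(-5*t), t*exp(-5*t), -t*exp(-5*t)]
  [-t^2*exp(-5*t)/2 - 3*t*exp(-5*t), -t^2*exp(-5*t)/2 - 2*t*exp(-5*t) + exp(-5*t), t^2*exp(-5*t)/2 + 2*t*exp(-5*t)]
  [-t^2*exp(-5*t)/2 - 2*t*exp(-5*t), -t^2*exp(-5*t)/2 - t*exp(-5*t), t^2*exp(-5*t)/2 + t*exp(-5*t) + exp(-5*t)]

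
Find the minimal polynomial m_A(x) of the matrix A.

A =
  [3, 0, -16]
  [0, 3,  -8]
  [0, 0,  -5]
x^2 + 2*x - 15

The characteristic polynomial is χ_A(x) = (x - 3)^2*(x + 5), so the eigenvalues are known. The minimal polynomial is
  m_A(x) = Π_λ (x − λ)^{k_λ}
where k_λ is the size of the *largest* Jordan block for λ (equivalently, the smallest k with (A − λI)^k v = 0 for every generalised eigenvector v of λ).

  λ = -5: largest Jordan block has size 1, contributing (x + 5)
  λ = 3: largest Jordan block has size 1, contributing (x − 3)

So m_A(x) = (x - 3)*(x + 5) = x^2 + 2*x - 15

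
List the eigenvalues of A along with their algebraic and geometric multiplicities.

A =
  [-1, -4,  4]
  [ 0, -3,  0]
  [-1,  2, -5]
λ = -3: alg = 3, geom = 2

Step 1 — factor the characteristic polynomial to read off the algebraic multiplicities:
  χ_A(x) = (x + 3)^3

Step 2 — compute geometric multiplicities via the rank-nullity identity g(λ) = n − rank(A − λI):
  rank(A − (-3)·I) = 1, so dim ker(A − (-3)·I) = n − 1 = 2

Summary:
  λ = -3: algebraic multiplicity = 3, geometric multiplicity = 2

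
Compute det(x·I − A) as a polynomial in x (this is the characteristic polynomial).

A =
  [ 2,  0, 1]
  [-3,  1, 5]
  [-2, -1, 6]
x^3 - 9*x^2 + 27*x - 27

Expanding det(x·I − A) (e.g. by cofactor expansion or by noting that A is similar to its Jordan form J, which has the same characteristic polynomial as A) gives
  χ_A(x) = x^3 - 9*x^2 + 27*x - 27
which factors as (x - 3)^3. The eigenvalues (with algebraic multiplicities) are λ = 3 with multiplicity 3.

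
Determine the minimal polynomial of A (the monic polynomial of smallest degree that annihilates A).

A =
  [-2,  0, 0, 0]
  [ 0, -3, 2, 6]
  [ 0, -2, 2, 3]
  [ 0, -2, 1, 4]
x^3 - 3*x + 2

The characteristic polynomial is χ_A(x) = (x - 1)^3*(x + 2), so the eigenvalues are known. The minimal polynomial is
  m_A(x) = Π_λ (x − λ)^{k_λ}
where k_λ is the size of the *largest* Jordan block for λ (equivalently, the smallest k with (A − λI)^k v = 0 for every generalised eigenvector v of λ).

  λ = -2: largest Jordan block has size 1, contributing (x + 2)
  λ = 1: largest Jordan block has size 2, contributing (x − 1)^2

So m_A(x) = (x - 1)^2*(x + 2) = x^3 - 3*x + 2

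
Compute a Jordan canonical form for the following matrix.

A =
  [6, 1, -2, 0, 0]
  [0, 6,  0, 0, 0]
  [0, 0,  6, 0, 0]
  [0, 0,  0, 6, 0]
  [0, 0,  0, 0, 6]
J_2(6) ⊕ J_1(6) ⊕ J_1(6) ⊕ J_1(6)

The characteristic polynomial is
  det(x·I − A) = x^5 - 30*x^4 + 360*x^3 - 2160*x^2 + 6480*x - 7776 = (x - 6)^5

Eigenvalues and multiplicities (the geometric multiplicity of λ is n − rank(A − λI), which equals the number of Jordan blocks for λ):
  λ = 6: algebraic multiplicity = 5, geometric multiplicity = 4

Determining the block sizes for each eigenvalue:
  λ = 6: 4 blocks summing to 5 forces exactly one block of size 2 and the rest size 1 → block sizes [2, 1, 1, 1]

Assembling the blocks gives a Jordan form
J =
  [6, 1, 0, 0, 0]
  [0, 6, 0, 0, 0]
  [0, 0, 6, 0, 0]
  [0, 0, 0, 6, 0]
  [0, 0, 0, 0, 6]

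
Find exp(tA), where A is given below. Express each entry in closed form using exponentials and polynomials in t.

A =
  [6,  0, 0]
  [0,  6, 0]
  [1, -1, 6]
e^{tA} =
  [exp(6*t), 0, 0]
  [0, exp(6*t), 0]
  [t*exp(6*t), -t*exp(6*t), exp(6*t)]

Strategy: write A = P · J · P⁻¹ where J is a Jordan canonical form, so e^{tA} = P · e^{tJ} · P⁻¹, and e^{tJ} can be computed block-by-block.

A has Jordan form
J =
  [6, 1, 0]
  [0, 6, 0]
  [0, 0, 6]
(up to reordering of blocks).

Per-block formulas:
  For a 2×2 Jordan block J_2(6): exp(t · J_2(6)) = e^(6t)·(I + t·N), where N is the 2×2 nilpotent shift.
  For a 1×1 block at λ = 6: exp(t · [6]) = [e^(6t)].

After assembling e^{tJ} and conjugating by P, we get:

e^{tA} =
  [exp(6*t), 0, 0]
  [0, exp(6*t), 0]
  [t*exp(6*t), -t*exp(6*t), exp(6*t)]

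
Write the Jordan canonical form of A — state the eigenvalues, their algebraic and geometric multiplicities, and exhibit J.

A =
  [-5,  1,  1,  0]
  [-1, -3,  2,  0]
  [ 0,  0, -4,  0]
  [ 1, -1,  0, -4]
J_3(-4) ⊕ J_1(-4)

The characteristic polynomial is
  det(x·I − A) = x^4 + 16*x^3 + 96*x^2 + 256*x + 256 = (x + 4)^4

Eigenvalues and multiplicities (the geometric multiplicity of λ is n − rank(A − λI), which equals the number of Jordan blocks for λ):
  λ = -4: algebraic multiplicity = 4, geometric multiplicity = 2

Determining the block sizes for each eigenvalue:
  λ = -4: with am = 4 and gm = 2, the partition is not yet determined (e.g. several partitions of 4 into 2 parts exist). Let N = A − (-4)·I. Computing rank(N^1) = 2, rank(N^2) = 1, rank(N^3) = 0; the number of blocks of size ≥ j is rank(N^{j−1}) − rank(N^j), giving [2, 1, 1]. So we have 1 block(s) of size 3, 1 block(s) of size 1 → block sizes [3, 1]

Assembling the blocks gives a Jordan form
J =
  [-4,  1,  0,  0]
  [ 0, -4,  1,  0]
  [ 0,  0, -4,  0]
  [ 0,  0,  0, -4]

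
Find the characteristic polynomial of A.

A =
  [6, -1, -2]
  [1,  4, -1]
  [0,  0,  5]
x^3 - 15*x^2 + 75*x - 125

Expanding det(x·I − A) (e.g. by cofactor expansion or by noting that A is similar to its Jordan form J, which has the same characteristic polynomial as A) gives
  χ_A(x) = x^3 - 15*x^2 + 75*x - 125
which factors as (x - 5)^3. The eigenvalues (with algebraic multiplicities) are λ = 5 with multiplicity 3.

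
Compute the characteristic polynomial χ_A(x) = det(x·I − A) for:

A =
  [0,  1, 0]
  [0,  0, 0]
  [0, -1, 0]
x^3

Expanding det(x·I − A) (e.g. by cofactor expansion or by noting that A is similar to its Jordan form J, which has the same characteristic polynomial as A) gives
  χ_A(x) = x^3
which factors as x^3. The eigenvalues (with algebraic multiplicities) are λ = 0 with multiplicity 3.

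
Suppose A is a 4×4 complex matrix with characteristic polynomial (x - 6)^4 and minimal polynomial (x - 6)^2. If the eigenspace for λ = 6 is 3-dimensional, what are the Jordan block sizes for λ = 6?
Block sizes for λ = 6: [2, 1, 1]

Step 1 — from the characteristic polynomial, algebraic multiplicity of λ = 6 is 4. From dim ker(A − (6)·I) = 3, there are exactly 3 Jordan blocks for λ = 6.
Step 2 — from the minimal polynomial, the factor (x − 6)^2 tells us the largest block for λ = 6 has size 2.
Step 3 — with total size 4, 3 blocks, and largest block 2, the block sizes (in nonincreasing order) are [2, 1, 1].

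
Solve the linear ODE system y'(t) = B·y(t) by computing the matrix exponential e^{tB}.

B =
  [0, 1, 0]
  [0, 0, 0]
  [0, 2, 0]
e^{tB} =
  [1, t, 0]
  [0, 1, 0]
  [0, 2*t, 1]

Strategy: write B = P · J · P⁻¹ where J is a Jordan canonical form, so e^{tB} = P · e^{tJ} · P⁻¹, and e^{tJ} can be computed block-by-block.

B has Jordan form
J =
  [0, 1, 0]
  [0, 0, 0]
  [0, 0, 0]
(up to reordering of blocks).

Per-block formulas:
  For a 2×2 Jordan block J_2(0): exp(t · J_2(0)) = e^(0t)·(I + t·N), where N is the 2×2 nilpotent shift.
  For a 1×1 block at λ = 0: exp(t · [0]) = [e^(0t)].

After assembling e^{tJ} and conjugating by P, we get:

e^{tB} =
  [1, t, 0]
  [0, 1, 0]
  [0, 2*t, 1]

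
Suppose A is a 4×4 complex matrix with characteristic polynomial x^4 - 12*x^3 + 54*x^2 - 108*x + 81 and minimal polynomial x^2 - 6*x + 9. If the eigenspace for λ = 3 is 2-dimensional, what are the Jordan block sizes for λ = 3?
Block sizes for λ = 3: [2, 2]

Step 1 — from the characteristic polynomial, algebraic multiplicity of λ = 3 is 4. From dim ker(A − (3)·I) = 2, there are exactly 2 Jordan blocks for λ = 3.
Step 2 — from the minimal polynomial, the factor (x − 3)^2 tells us the largest block for λ = 3 has size 2.
Step 3 — with total size 4, 2 blocks, and largest block 2, the block sizes (in nonincreasing order) are [2, 2].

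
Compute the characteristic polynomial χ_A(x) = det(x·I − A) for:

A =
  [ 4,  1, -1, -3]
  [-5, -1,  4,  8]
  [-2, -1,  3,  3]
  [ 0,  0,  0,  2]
x^4 - 8*x^3 + 24*x^2 - 32*x + 16

Expanding det(x·I − A) (e.g. by cofactor expansion or by noting that A is similar to its Jordan form J, which has the same characteristic polynomial as A) gives
  χ_A(x) = x^4 - 8*x^3 + 24*x^2 - 32*x + 16
which factors as (x - 2)^4. The eigenvalues (with algebraic multiplicities) are λ = 2 with multiplicity 4.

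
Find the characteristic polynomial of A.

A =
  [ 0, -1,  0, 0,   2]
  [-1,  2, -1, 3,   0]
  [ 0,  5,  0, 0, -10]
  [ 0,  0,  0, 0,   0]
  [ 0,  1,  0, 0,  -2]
x^5

Expanding det(x·I − A) (e.g. by cofactor expansion or by noting that A is similar to its Jordan form J, which has the same characteristic polynomial as A) gives
  χ_A(x) = x^5
which factors as x^5. The eigenvalues (with algebraic multiplicities) are λ = 0 with multiplicity 5.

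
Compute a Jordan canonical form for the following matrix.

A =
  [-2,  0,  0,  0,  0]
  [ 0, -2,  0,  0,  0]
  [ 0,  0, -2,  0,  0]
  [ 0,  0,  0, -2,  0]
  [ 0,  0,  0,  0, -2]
J_1(-2) ⊕ J_1(-2) ⊕ J_1(-2) ⊕ J_1(-2) ⊕ J_1(-2)

The characteristic polynomial is
  det(x·I − A) = x^5 + 10*x^4 + 40*x^3 + 80*x^2 + 80*x + 32 = (x + 2)^5

Eigenvalues and multiplicities (the geometric multiplicity of λ is n − rank(A − λI), which equals the number of Jordan blocks for λ):
  λ = -2: algebraic multiplicity = 5, geometric multiplicity = 5

Determining the block sizes for each eigenvalue:
  λ = -2: gm = am = 5, so every block has size 1 → block sizes [1, 1, 1, 1, 1]

Assembling the blocks gives a Jordan form
J =
  [-2,  0,  0,  0,  0]
  [ 0, -2,  0,  0,  0]
  [ 0,  0, -2,  0,  0]
  [ 0,  0,  0, -2,  0]
  [ 0,  0,  0,  0, -2]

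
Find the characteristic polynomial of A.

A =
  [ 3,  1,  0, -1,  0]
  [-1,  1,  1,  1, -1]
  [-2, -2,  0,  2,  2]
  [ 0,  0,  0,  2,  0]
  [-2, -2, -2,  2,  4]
x^5 - 10*x^4 + 40*x^3 - 80*x^2 + 80*x - 32

Expanding det(x·I − A) (e.g. by cofactor expansion or by noting that A is similar to its Jordan form J, which has the same characteristic polynomial as A) gives
  χ_A(x) = x^5 - 10*x^4 + 40*x^3 - 80*x^2 + 80*x - 32
which factors as (x - 2)^5. The eigenvalues (with algebraic multiplicities) are λ = 2 with multiplicity 5.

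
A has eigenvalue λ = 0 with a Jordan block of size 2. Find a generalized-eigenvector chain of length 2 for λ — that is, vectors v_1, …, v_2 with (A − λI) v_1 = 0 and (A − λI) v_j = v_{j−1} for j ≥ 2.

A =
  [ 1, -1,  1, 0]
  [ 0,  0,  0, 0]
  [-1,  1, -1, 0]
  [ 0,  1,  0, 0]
A Jordan chain for λ = 0 of length 2:
v_1 = (1, 0, -1, 0)ᵀ
v_2 = (1, 0, 0, 0)ᵀ

Let N = A − (0)·I. We want v_2 with N^2 v_2 = 0 but N^1 v_2 ≠ 0; then v_{j-1} := N · v_j for j = 2, …, 2.

Pick v_2 = (1, 0, 0, 0)ᵀ.
Then v_1 = N · v_2 = (1, 0, -1, 0)ᵀ.

Sanity check: (A − (0)·I) v_1 = (0, 0, 0, 0)ᵀ = 0. ✓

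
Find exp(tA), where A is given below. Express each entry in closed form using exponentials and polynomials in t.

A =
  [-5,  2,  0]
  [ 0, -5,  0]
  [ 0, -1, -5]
e^{tA} =
  [exp(-5*t), 2*t*exp(-5*t), 0]
  [0, exp(-5*t), 0]
  [0, -t*exp(-5*t), exp(-5*t)]

Strategy: write A = P · J · P⁻¹ where J is a Jordan canonical form, so e^{tA} = P · e^{tJ} · P⁻¹, and e^{tJ} can be computed block-by-block.

A has Jordan form
J =
  [-5,  1,  0]
  [ 0, -5,  0]
  [ 0,  0, -5]
(up to reordering of blocks).

Per-block formulas:
  For a 2×2 Jordan block J_2(-5): exp(t · J_2(-5)) = e^(-5t)·(I + t·N), where N is the 2×2 nilpotent shift.
  For a 1×1 block at λ = -5: exp(t · [-5]) = [e^(-5t)].

After assembling e^{tJ} and conjugating by P, we get:

e^{tA} =
  [exp(-5*t), 2*t*exp(-5*t), 0]
  [0, exp(-5*t), 0]
  [0, -t*exp(-5*t), exp(-5*t)]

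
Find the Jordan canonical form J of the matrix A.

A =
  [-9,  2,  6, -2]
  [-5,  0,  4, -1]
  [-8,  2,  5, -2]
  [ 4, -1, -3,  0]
J_3(-1) ⊕ J_1(-1)

The characteristic polynomial is
  det(x·I − A) = x^4 + 4*x^3 + 6*x^2 + 4*x + 1 = (x + 1)^4

Eigenvalues and multiplicities (the geometric multiplicity of λ is n − rank(A − λI), which equals the number of Jordan blocks for λ):
  λ = -1: algebraic multiplicity = 4, geometric multiplicity = 2

Determining the block sizes for each eigenvalue:
  λ = -1: with am = 4 and gm = 2, the partition is not yet determined (e.g. several partitions of 4 into 2 parts exist). Let N = A − (-1)·I. Computing rank(N^1) = 2, rank(N^2) = 1, rank(N^3) = 0; the number of blocks of size ≥ j is rank(N^{j−1}) − rank(N^j), giving [2, 1, 1]. So we have 1 block(s) of size 3, 1 block(s) of size 1 → block sizes [3, 1]

Assembling the blocks gives a Jordan form
J =
  [-1,  1,  0,  0]
  [ 0, -1,  1,  0]
  [ 0,  0, -1,  0]
  [ 0,  0,  0, -1]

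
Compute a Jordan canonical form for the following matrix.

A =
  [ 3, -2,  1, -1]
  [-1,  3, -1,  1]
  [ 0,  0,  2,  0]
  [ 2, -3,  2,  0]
J_3(2) ⊕ J_1(2)

The characteristic polynomial is
  det(x·I − A) = x^4 - 8*x^3 + 24*x^2 - 32*x + 16 = (x - 2)^4

Eigenvalues and multiplicities (the geometric multiplicity of λ is n − rank(A − λI), which equals the number of Jordan blocks for λ):
  λ = 2: algebraic multiplicity = 4, geometric multiplicity = 2

Determining the block sizes for each eigenvalue:
  λ = 2: with am = 4 and gm = 2, the partition is not yet determined (e.g. several partitions of 4 into 2 parts exist). Let N = A − (2)·I. Computing rank(N^1) = 2, rank(N^2) = 1, rank(N^3) = 0; the number of blocks of size ≥ j is rank(N^{j−1}) − rank(N^j), giving [2, 1, 1]. So we have 1 block(s) of size 3, 1 block(s) of size 1 → block sizes [3, 1]

Assembling the blocks gives a Jordan form
J =
  [2, 1, 0, 0]
  [0, 2, 1, 0]
  [0, 0, 2, 0]
  [0, 0, 0, 2]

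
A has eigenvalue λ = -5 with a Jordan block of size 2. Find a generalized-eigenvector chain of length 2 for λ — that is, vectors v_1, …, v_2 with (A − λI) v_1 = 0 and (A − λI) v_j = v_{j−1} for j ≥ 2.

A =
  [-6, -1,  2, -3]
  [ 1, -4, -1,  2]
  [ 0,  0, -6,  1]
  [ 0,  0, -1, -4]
A Jordan chain for λ = -5 of length 2:
v_1 = (-1, 1, 0, 0)ᵀ
v_2 = (1, 0, 0, 0)ᵀ

Let N = A − (-5)·I. We want v_2 with N^2 v_2 = 0 but N^1 v_2 ≠ 0; then v_{j-1} := N · v_j for j = 2, …, 2.

Pick v_2 = (1, 0, 0, 0)ᵀ.
Then v_1 = N · v_2 = (-1, 1, 0, 0)ᵀ.

Sanity check: (A − (-5)·I) v_1 = (0, 0, 0, 0)ᵀ = 0. ✓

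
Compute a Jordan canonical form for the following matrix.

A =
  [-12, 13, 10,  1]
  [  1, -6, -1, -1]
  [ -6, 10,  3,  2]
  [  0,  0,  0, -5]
J_3(-5) ⊕ J_1(-5)

The characteristic polynomial is
  det(x·I − A) = x^4 + 20*x^3 + 150*x^2 + 500*x + 625 = (x + 5)^4

Eigenvalues and multiplicities (the geometric multiplicity of λ is n − rank(A − λI), which equals the number of Jordan blocks for λ):
  λ = -5: algebraic multiplicity = 4, geometric multiplicity = 2

Determining the block sizes for each eigenvalue:
  λ = -5: with am = 4 and gm = 2, the partition is not yet determined (e.g. several partitions of 4 into 2 parts exist). Let N = A − (-5)·I. Computing rank(N^1) = 2, rank(N^2) = 1, rank(N^3) = 0; the number of blocks of size ≥ j is rank(N^{j−1}) − rank(N^j), giving [2, 1, 1]. So we have 1 block(s) of size 3, 1 block(s) of size 1 → block sizes [3, 1]

Assembling the blocks gives a Jordan form
J =
  [-5,  1,  0,  0]
  [ 0, -5,  1,  0]
  [ 0,  0, -5,  0]
  [ 0,  0,  0, -5]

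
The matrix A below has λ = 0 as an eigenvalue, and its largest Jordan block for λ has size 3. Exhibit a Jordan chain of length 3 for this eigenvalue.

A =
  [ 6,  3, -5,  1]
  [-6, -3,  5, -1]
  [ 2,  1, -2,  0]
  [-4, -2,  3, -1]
A Jordan chain for λ = 0 of length 3:
v_1 = (4, -4, 2, -2)ᵀ
v_2 = (6, -6, 2, -4)ᵀ
v_3 = (1, 0, 0, 0)ᵀ

Let N = A − (0)·I. We want v_3 with N^3 v_3 = 0 but N^2 v_3 ≠ 0; then v_{j-1} := N · v_j for j = 3, …, 2.

Pick v_3 = (1, 0, 0, 0)ᵀ.
Then v_2 = N · v_3 = (6, -6, 2, -4)ᵀ.
Then v_1 = N · v_2 = (4, -4, 2, -2)ᵀ.

Sanity check: (A − (0)·I) v_1 = (0, 0, 0, 0)ᵀ = 0. ✓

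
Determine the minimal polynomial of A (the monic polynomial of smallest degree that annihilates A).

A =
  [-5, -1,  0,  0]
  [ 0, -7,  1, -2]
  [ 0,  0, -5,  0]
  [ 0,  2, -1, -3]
x^3 + 15*x^2 + 75*x + 125

The characteristic polynomial is χ_A(x) = (x + 5)^4, so the eigenvalues are known. The minimal polynomial is
  m_A(x) = Π_λ (x − λ)^{k_λ}
where k_λ is the size of the *largest* Jordan block for λ (equivalently, the smallest k with (A − λI)^k v = 0 for every generalised eigenvector v of λ).

  λ = -5: largest Jordan block has size 3, contributing (x + 5)^3

So m_A(x) = (x + 5)^3 = x^3 + 15*x^2 + 75*x + 125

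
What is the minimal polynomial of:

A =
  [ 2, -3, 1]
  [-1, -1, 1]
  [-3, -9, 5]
x^3 - 6*x^2 + 12*x - 8

The characteristic polynomial is χ_A(x) = (x - 2)^3, so the eigenvalues are known. The minimal polynomial is
  m_A(x) = Π_λ (x − λ)^{k_λ}
where k_λ is the size of the *largest* Jordan block for λ (equivalently, the smallest k with (A − λI)^k v = 0 for every generalised eigenvector v of λ).

  λ = 2: largest Jordan block has size 3, contributing (x − 2)^3

So m_A(x) = (x - 2)^3 = x^3 - 6*x^2 + 12*x - 8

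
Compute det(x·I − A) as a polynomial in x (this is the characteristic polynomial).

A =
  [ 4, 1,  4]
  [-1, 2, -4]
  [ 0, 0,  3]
x^3 - 9*x^2 + 27*x - 27

Expanding det(x·I − A) (e.g. by cofactor expansion or by noting that A is similar to its Jordan form J, which has the same characteristic polynomial as A) gives
  χ_A(x) = x^3 - 9*x^2 + 27*x - 27
which factors as (x - 3)^3. The eigenvalues (with algebraic multiplicities) are λ = 3 with multiplicity 3.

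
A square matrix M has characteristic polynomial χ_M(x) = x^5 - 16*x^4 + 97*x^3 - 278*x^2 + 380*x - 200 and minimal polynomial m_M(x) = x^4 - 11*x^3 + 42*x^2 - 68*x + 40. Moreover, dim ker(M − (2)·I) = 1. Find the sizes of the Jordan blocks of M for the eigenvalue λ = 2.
Block sizes for λ = 2: [3]

Step 1 — from the characteristic polynomial, algebraic multiplicity of λ = 2 is 3. From dim ker(M − (2)·I) = 1, there are exactly 1 Jordan blocks for λ = 2.
Step 2 — from the minimal polynomial, the factor (x − 2)^3 tells us the largest block for λ = 2 has size 3.
Step 3 — with total size 3, 1 blocks, and largest block 3, the block sizes (in nonincreasing order) are [3].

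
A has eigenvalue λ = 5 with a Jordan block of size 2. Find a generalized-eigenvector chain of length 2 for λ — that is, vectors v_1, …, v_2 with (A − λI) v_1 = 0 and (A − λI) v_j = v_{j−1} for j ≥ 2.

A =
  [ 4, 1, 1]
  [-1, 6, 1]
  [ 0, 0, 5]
A Jordan chain for λ = 5 of length 2:
v_1 = (-1, -1, 0)ᵀ
v_2 = (1, 0, 0)ᵀ

Let N = A − (5)·I. We want v_2 with N^2 v_2 = 0 but N^1 v_2 ≠ 0; then v_{j-1} := N · v_j for j = 2, …, 2.

Pick v_2 = (1, 0, 0)ᵀ.
Then v_1 = N · v_2 = (-1, -1, 0)ᵀ.

Sanity check: (A − (5)·I) v_1 = (0, 0, 0)ᵀ = 0. ✓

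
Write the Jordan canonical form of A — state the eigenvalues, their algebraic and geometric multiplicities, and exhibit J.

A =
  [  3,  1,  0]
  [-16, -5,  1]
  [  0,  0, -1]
J_3(-1)

The characteristic polynomial is
  det(x·I − A) = x^3 + 3*x^2 + 3*x + 1 = (x + 1)^3

Eigenvalues and multiplicities (the geometric multiplicity of λ is n − rank(A − λI), which equals the number of Jordan blocks for λ):
  λ = -1: algebraic multiplicity = 3, geometric multiplicity = 1

Determining the block sizes for each eigenvalue:
  λ = -1: one block (gm = 1), so the single block has size am = 3 → block sizes [3]

Assembling the blocks gives a Jordan form
J =
  [-1,  1,  0]
  [ 0, -1,  1]
  [ 0,  0, -1]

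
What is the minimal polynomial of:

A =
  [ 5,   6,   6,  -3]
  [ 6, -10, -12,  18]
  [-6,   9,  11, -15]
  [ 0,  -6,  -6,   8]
x^2 - 7*x + 10

The characteristic polynomial is χ_A(x) = (x - 5)^2*(x - 2)^2, so the eigenvalues are known. The minimal polynomial is
  m_A(x) = Π_λ (x − λ)^{k_λ}
where k_λ is the size of the *largest* Jordan block for λ (equivalently, the smallest k with (A − λI)^k v = 0 for every generalised eigenvector v of λ).

  λ = 2: largest Jordan block has size 1, contributing (x − 2)
  λ = 5: largest Jordan block has size 1, contributing (x − 5)

So m_A(x) = (x - 5)*(x - 2) = x^2 - 7*x + 10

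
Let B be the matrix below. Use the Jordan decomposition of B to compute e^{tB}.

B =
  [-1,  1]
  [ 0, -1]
e^{tB} =
  [exp(-t), t*exp(-t)]
  [0, exp(-t)]

Strategy: write B = P · J · P⁻¹ where J is a Jordan canonical form, so e^{tB} = P · e^{tJ} · P⁻¹, and e^{tJ} can be computed block-by-block.

B has Jordan form
J =
  [-1,  1]
  [ 0, -1]
(up to reordering of blocks).

Per-block formulas:
  For a 2×2 Jordan block J_2(-1): exp(t · J_2(-1)) = e^(-1t)·(I + t·N), where N is the 2×2 nilpotent shift.

After assembling e^{tJ} and conjugating by P, we get:

e^{tB} =
  [exp(-t), t*exp(-t)]
  [0, exp(-t)]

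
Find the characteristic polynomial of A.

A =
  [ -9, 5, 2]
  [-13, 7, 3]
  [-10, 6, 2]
x^3

Expanding det(x·I − A) (e.g. by cofactor expansion or by noting that A is similar to its Jordan form J, which has the same characteristic polynomial as A) gives
  χ_A(x) = x^3
which factors as x^3. The eigenvalues (with algebraic multiplicities) are λ = 0 with multiplicity 3.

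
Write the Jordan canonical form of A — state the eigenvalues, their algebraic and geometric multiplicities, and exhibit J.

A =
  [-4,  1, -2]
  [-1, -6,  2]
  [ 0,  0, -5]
J_2(-5) ⊕ J_1(-5)

The characteristic polynomial is
  det(x·I − A) = x^3 + 15*x^2 + 75*x + 125 = (x + 5)^3

Eigenvalues and multiplicities (the geometric multiplicity of λ is n − rank(A − λI), which equals the number of Jordan blocks for λ):
  λ = -5: algebraic multiplicity = 3, geometric multiplicity = 2

Determining the block sizes for each eigenvalue:
  λ = -5: 2 blocks summing to 3 forces exactly one block of size 2 and the rest size 1 → block sizes [2, 1]

Assembling the blocks gives a Jordan form
J =
  [-5,  1,  0]
  [ 0, -5,  0]
  [ 0,  0, -5]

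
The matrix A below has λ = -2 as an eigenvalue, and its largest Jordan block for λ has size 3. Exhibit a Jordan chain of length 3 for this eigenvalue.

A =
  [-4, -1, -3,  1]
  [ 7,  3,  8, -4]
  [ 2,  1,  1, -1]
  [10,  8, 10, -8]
A Jordan chain for λ = -2 of length 3:
v_1 = (1, -3, -1, -4)ᵀ
v_2 = (-2, 7, 2, 10)ᵀ
v_3 = (1, 0, 0, 0)ᵀ

Let N = A − (-2)·I. We want v_3 with N^3 v_3 = 0 but N^2 v_3 ≠ 0; then v_{j-1} := N · v_j for j = 3, …, 2.

Pick v_3 = (1, 0, 0, 0)ᵀ.
Then v_2 = N · v_3 = (-2, 7, 2, 10)ᵀ.
Then v_1 = N · v_2 = (1, -3, -1, -4)ᵀ.

Sanity check: (A − (-2)·I) v_1 = (0, 0, 0, 0)ᵀ = 0. ✓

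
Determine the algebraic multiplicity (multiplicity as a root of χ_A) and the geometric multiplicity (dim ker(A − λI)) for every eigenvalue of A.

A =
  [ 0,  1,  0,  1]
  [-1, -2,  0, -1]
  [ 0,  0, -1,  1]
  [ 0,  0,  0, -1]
λ = -1: alg = 4, geom = 2

Step 1 — factor the characteristic polynomial to read off the algebraic multiplicities:
  χ_A(x) = (x + 1)^4

Step 2 — compute geometric multiplicities via the rank-nullity identity g(λ) = n − rank(A − λI):
  rank(A − (-1)·I) = 2, so dim ker(A − (-1)·I) = n − 2 = 2

Summary:
  λ = -1: algebraic multiplicity = 4, geometric multiplicity = 2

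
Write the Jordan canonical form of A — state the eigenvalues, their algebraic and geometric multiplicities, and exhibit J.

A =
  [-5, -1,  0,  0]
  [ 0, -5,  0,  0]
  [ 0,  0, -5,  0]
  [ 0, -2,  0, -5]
J_2(-5) ⊕ J_1(-5) ⊕ J_1(-5)

The characteristic polynomial is
  det(x·I − A) = x^4 + 20*x^3 + 150*x^2 + 500*x + 625 = (x + 5)^4

Eigenvalues and multiplicities (the geometric multiplicity of λ is n − rank(A − λI), which equals the number of Jordan blocks for λ):
  λ = -5: algebraic multiplicity = 4, geometric multiplicity = 3

Determining the block sizes for each eigenvalue:
  λ = -5: 3 blocks summing to 4 forces exactly one block of size 2 and the rest size 1 → block sizes [2, 1, 1]

Assembling the blocks gives a Jordan form
J =
  [-5,  1,  0,  0]
  [ 0, -5,  0,  0]
  [ 0,  0, -5,  0]
  [ 0,  0,  0, -5]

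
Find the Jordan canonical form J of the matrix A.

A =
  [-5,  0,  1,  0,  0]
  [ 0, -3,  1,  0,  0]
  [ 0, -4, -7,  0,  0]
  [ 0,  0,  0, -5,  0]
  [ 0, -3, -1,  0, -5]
J_3(-5) ⊕ J_1(-5) ⊕ J_1(-5)

The characteristic polynomial is
  det(x·I − A) = x^5 + 25*x^4 + 250*x^3 + 1250*x^2 + 3125*x + 3125 = (x + 5)^5

Eigenvalues and multiplicities (the geometric multiplicity of λ is n − rank(A − λI), which equals the number of Jordan blocks for λ):
  λ = -5: algebraic multiplicity = 5, geometric multiplicity = 3

Determining the block sizes for each eigenvalue:
  λ = -5: with am = 5 and gm = 3, the partition is not yet determined (e.g. several partitions of 5 into 3 parts exist). Let N = A − (-5)·I. Computing rank(N^1) = 2, rank(N^2) = 1, rank(N^3) = 0; the number of blocks of size ≥ j is rank(N^{j−1}) − rank(N^j), giving [3, 1, 1]. So we have 1 block(s) of size 3, 2 block(s) of size 1 → block sizes [3, 1, 1]

Assembling the blocks gives a Jordan form
J =
  [-5,  1,  0,  0,  0]
  [ 0, -5,  1,  0,  0]
  [ 0,  0, -5,  0,  0]
  [ 0,  0,  0, -5,  0]
  [ 0,  0,  0,  0, -5]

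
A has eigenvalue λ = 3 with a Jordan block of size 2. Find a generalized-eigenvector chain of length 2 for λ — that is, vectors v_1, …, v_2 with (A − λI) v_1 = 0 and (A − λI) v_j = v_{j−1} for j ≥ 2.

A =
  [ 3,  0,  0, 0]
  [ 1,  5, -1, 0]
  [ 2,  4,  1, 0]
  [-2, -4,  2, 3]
A Jordan chain for λ = 3 of length 2:
v_1 = (0, 1, 2, -2)ᵀ
v_2 = (1, 0, 0, 0)ᵀ

Let N = A − (3)·I. We want v_2 with N^2 v_2 = 0 but N^1 v_2 ≠ 0; then v_{j-1} := N · v_j for j = 2, …, 2.

Pick v_2 = (1, 0, 0, 0)ᵀ.
Then v_1 = N · v_2 = (0, 1, 2, -2)ᵀ.

Sanity check: (A − (3)·I) v_1 = (0, 0, 0, 0)ᵀ = 0. ✓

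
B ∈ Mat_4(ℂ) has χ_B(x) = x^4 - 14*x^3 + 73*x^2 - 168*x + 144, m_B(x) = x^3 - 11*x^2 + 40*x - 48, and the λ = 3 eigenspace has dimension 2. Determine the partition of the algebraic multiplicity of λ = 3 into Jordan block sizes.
Block sizes for λ = 3: [1, 1]

Step 1 — from the characteristic polynomial, algebraic multiplicity of λ = 3 is 2. From dim ker(B − (3)·I) = 2, there are exactly 2 Jordan blocks for λ = 3.
Step 2 — from the minimal polynomial, the factor (x − 3) tells us the largest block for λ = 3 has size 1.
Step 3 — with total size 2, 2 blocks, and largest block 1, the block sizes (in nonincreasing order) are [1, 1].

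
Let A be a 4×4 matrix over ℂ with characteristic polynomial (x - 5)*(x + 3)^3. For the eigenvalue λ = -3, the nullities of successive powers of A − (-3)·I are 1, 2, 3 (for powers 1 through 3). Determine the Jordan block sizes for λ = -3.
Block sizes for λ = -3: [3]

From the dimensions of kernels of powers, the number of Jordan blocks of size at least j is d_j − d_{j−1} where d_j = dim ker(N^j) (with d_0 = 0). Computing the differences gives [1, 1, 1].
The number of blocks of size exactly k is (#blocks of size ≥ k) − (#blocks of size ≥ k + 1), so the partition is: 1 block(s) of size 3.
In nonincreasing order the block sizes are [3].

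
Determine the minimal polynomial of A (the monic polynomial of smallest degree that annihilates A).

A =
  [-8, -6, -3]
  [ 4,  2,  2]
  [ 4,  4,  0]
x^2 + 4*x + 4

The characteristic polynomial is χ_A(x) = (x + 2)^3, so the eigenvalues are known. The minimal polynomial is
  m_A(x) = Π_λ (x − λ)^{k_λ}
where k_λ is the size of the *largest* Jordan block for λ (equivalently, the smallest k with (A − λI)^k v = 0 for every generalised eigenvector v of λ).

  λ = -2: largest Jordan block has size 2, contributing (x + 2)^2

So m_A(x) = (x + 2)^2 = x^2 + 4*x + 4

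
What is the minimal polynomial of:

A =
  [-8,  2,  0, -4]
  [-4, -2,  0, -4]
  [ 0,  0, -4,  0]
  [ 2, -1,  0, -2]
x^2 + 8*x + 16

The characteristic polynomial is χ_A(x) = (x + 4)^4, so the eigenvalues are known. The minimal polynomial is
  m_A(x) = Π_λ (x − λ)^{k_λ}
where k_λ is the size of the *largest* Jordan block for λ (equivalently, the smallest k with (A − λI)^k v = 0 for every generalised eigenvector v of λ).

  λ = -4: largest Jordan block has size 2, contributing (x + 4)^2

So m_A(x) = (x + 4)^2 = x^2 + 8*x + 16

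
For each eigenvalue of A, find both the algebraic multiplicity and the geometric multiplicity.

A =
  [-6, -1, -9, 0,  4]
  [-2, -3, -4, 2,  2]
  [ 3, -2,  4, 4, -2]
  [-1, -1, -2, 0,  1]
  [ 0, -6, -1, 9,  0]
λ = -1: alg = 5, geom = 2

Step 1 — factor the characteristic polynomial to read off the algebraic multiplicities:
  χ_A(x) = (x + 1)^5

Step 2 — compute geometric multiplicities via the rank-nullity identity g(λ) = n − rank(A − λI):
  rank(A − (-1)·I) = 3, so dim ker(A − (-1)·I) = n − 3 = 2

Summary:
  λ = -1: algebraic multiplicity = 5, geometric multiplicity = 2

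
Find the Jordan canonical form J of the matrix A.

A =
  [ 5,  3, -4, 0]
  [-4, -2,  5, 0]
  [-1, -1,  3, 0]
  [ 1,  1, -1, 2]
J_3(2) ⊕ J_1(2)

The characteristic polynomial is
  det(x·I − A) = x^4 - 8*x^3 + 24*x^2 - 32*x + 16 = (x - 2)^4

Eigenvalues and multiplicities (the geometric multiplicity of λ is n − rank(A − λI), which equals the number of Jordan blocks for λ):
  λ = 2: algebraic multiplicity = 4, geometric multiplicity = 2

Determining the block sizes for each eigenvalue:
  λ = 2: with am = 4 and gm = 2, the partition is not yet determined (e.g. several partitions of 4 into 2 parts exist). Let N = A − (2)·I. Computing rank(N^1) = 2, rank(N^2) = 1, rank(N^3) = 0; the number of blocks of size ≥ j is rank(N^{j−1}) − rank(N^j), giving [2, 1, 1]. So we have 1 block(s) of size 3, 1 block(s) of size 1 → block sizes [3, 1]

Assembling the blocks gives a Jordan form
J =
  [2, 1, 0, 0]
  [0, 2, 1, 0]
  [0, 0, 2, 0]
  [0, 0, 0, 2]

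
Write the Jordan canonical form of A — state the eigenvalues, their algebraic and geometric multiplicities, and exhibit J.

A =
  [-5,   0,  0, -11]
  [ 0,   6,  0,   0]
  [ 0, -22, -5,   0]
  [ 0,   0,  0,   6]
J_1(-5) ⊕ J_1(-5) ⊕ J_1(6) ⊕ J_1(6)

The characteristic polynomial is
  det(x·I − A) = x^4 - 2*x^3 - 59*x^2 + 60*x + 900 = (x - 6)^2*(x + 5)^2

Eigenvalues and multiplicities (the geometric multiplicity of λ is n − rank(A − λI), which equals the number of Jordan blocks for λ):
  λ = -5: algebraic multiplicity = 2, geometric multiplicity = 2
  λ = 6: algebraic multiplicity = 2, geometric multiplicity = 2

Determining the block sizes for each eigenvalue:
  λ = -5: gm = am = 2, so every block has size 1 → block sizes [1, 1]
  λ = 6: gm = am = 2, so every block has size 1 → block sizes [1, 1]

Assembling the blocks gives a Jordan form
J =
  [-5,  0, 0, 0]
  [ 0, -5, 0, 0]
  [ 0,  0, 6, 0]
  [ 0,  0, 0, 6]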